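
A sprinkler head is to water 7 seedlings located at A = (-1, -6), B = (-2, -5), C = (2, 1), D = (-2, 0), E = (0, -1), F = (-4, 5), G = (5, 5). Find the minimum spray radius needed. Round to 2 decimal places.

6.49

The minimum enclosing circle of a finite set is fixed by two of the points (as a diameter) or three (as a circumcircle).
The minimum enclosing circle is determined by three boundary points: A, F, G.
Their circumcentre is (0.5, 7/22) with r² = 10205/242.
The farthest remaining point B is at distance² 8357/242 ≤ 10205/242.
r = √(10205/242) ≈ 6.49.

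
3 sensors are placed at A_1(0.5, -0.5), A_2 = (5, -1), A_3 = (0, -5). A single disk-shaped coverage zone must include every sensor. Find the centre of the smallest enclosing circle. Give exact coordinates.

Side lengths²: A_1A_2² = 20.5, A_1A_3² = 20.5, A_2A_3² = 41.
Since A_2A_3² = 41 ≥ 20.5 + 20.5 = 41, the angle opposite A_2A_3 is not acute, so the smallest enclosing circle has A_2A_3 as diameter.
Centre = midpoint of A_2A_3 = (2.5, -3), r² = 41/4 = 10.25.
Centre = (2.5, -3).

(2.5, -3)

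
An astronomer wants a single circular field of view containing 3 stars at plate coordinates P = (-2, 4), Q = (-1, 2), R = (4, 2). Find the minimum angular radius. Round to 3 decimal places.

Side lengths²: PQ² = 5, PR² = 40, QR² = 25.
Since PR² = 40 ≥ 25 + 5 = 30, the angle opposite PR is not acute, so the smallest enclosing circle has PR as diameter.
Centre = midpoint of PR = (1, 3), r² = 40/4 = 10.
r = √10 ≈ 3.162.

3.162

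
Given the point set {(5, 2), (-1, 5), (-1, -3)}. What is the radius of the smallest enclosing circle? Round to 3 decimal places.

4.366

Call the three points A, B, C in the order given.
Side lengths²: AB² = 45, AC² = 61, BC² = 64.
Since BC² = 64 < 61 + 45 = 106, the triangle is acute, so the smallest enclosing circle is the circumcircle.
Circumcentre = (0.75, 1), r² = 19.0625.
r = √(19.0625) ≈ 4.366.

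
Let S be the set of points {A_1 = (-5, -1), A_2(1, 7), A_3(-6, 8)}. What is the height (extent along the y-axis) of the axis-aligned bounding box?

9

max y = 8, min y = -1, so height = 9.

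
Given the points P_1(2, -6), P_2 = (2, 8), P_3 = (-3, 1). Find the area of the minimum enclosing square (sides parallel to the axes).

196

The bounding box has width 5 and height 14.
An axis-aligned square enclosing the set must have side ≥ max(width, height).
So the minimum side is max(5, 14) = 14.
Area = 14² = 196.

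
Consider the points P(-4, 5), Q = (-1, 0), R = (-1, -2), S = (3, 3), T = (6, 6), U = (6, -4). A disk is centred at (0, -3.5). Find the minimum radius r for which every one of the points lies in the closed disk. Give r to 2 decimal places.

11.24

The required radius is the distance from (0, -3.5) to the farthest point.
Squared distances: 88.25, 13.25, 3.25, 51.25, 126.25, 36.25.
Maximum is 126.25, attained at T.
r = √(126.25) ≈ 11.24.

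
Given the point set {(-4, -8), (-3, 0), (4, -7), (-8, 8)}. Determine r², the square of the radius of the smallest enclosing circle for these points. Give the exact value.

The minimum enclosing circle of a finite set is fixed by two of the points (as a diameter) or three (as a circumcircle).
The farthest pair is (4, -7)–(-8, 8) with squared distance 369. The circle on this segment as diameter has centre (-2, 0.5) and r² = 369/4 = 92.25.
Check (-4, -8): distance² to centre = 76.25 ≤ 92.25, so it lies inside.
All remaining points lie in this disk, and no smaller disk contains both endpoints, so this is the minimum enclosing circle.

92.25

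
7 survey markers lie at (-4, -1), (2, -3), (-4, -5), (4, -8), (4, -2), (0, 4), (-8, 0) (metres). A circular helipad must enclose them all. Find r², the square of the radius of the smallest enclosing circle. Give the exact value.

2600/49

A smallest enclosing disk is always determined by at most three of the input points on its boundary.
The minimum enclosing circle is determined by three boundary points: (4, -8), (0, 4), (-8, 0).
Their circumcentre is (-10/7, -22/7) with r² = 2600/49.
The farthest remaining point (4, -2) is at distance² 1508/49 ≤ 2600/49.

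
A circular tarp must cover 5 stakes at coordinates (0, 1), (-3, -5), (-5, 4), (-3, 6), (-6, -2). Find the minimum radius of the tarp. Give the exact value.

A smallest enclosing disk is always determined by at most three of the input points on its boundary.
The farthest pair is (-3, -5)–(-3, 6) with squared distance 121. The circle on this segment as diameter has centre (-3, 0.5) and r² = 121/4 = 30.25.
Check (0, 1): distance² to centre = 9.25 ≤ 30.25, so it lies inside.
All remaining points lie in this disk, and no smaller disk contains both endpoints, so this is the minimum enclosing circle.
r = √(30.25) = 5.5.

5.5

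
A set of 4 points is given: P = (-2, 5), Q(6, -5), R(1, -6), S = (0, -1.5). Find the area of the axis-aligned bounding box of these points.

x ranges over [-2, 6], width 8.
y ranges over [-6, 5], height 11.
Area = 8 × 11 = 88.

88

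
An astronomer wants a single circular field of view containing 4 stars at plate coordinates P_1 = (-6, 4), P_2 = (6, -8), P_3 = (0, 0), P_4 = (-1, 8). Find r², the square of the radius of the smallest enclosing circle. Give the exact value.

12505/162

A smallest enclosing disk is always determined by at most three of the input points on its boundary.
The minimum enclosing circle is determined by three boundary points: P_1, P_2, P_4.
Their circumcentre is (29/18, -7/18) with r² = 12505/162.
The farthest remaining point P_3 is at distance² 445/162 ≤ 12505/162.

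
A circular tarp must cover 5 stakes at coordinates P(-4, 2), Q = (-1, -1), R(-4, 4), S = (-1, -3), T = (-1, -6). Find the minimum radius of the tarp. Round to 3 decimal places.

5.220

By Welzl's lemma the MEC is supported by two points (diametrically opposite) or three points (on a circumcircle).
The farthest pair is R–T with squared distance 109. The circle on this segment as diameter has centre (-2.5, -1) and r² = 109/4 = 27.25.
Check P: distance² to centre = 11.25 ≤ 27.25, so it lies inside.
All remaining points lie in this disk, and no smaller disk contains both endpoints, so this is the minimum enclosing circle.
r = √(27.25) ≈ 5.220.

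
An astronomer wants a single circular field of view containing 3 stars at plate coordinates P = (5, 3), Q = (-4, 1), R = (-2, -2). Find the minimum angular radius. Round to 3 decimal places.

Side lengths²: PQ² = 85, PR² = 74, QR² = 13.
Since PQ² = 85 < 74 + 13 = 87, the triangle is acute, so the smallest enclosing circle is the circumcircle.
Circumcentre = (33/62, 115/62), r² = 40885/1922.
r = √(40885/1922) ≈ 4.612.

4.612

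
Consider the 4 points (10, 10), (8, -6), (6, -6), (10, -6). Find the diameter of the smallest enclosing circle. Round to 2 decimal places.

A smallest enclosing disk is always determined by at most three of the input points on its boundary.
The farthest pair is (10, 10)–(6, -6) with squared distance 272. The circle on this segment as diameter has centre (8, 2) and r² = 272/4 = 68.
Check (8, -6): distance² to centre = 64 ≤ 68, so it lies inside.
All remaining points lie in this disk, and no smaller disk contains both endpoints, so this is the minimum enclosing circle.
Diameter = 2r = 2√68 ≈ 16.49.

16.49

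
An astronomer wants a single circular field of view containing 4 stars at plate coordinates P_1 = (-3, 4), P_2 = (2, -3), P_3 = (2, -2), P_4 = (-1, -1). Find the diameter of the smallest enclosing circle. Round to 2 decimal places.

8.60

The farthest pair is P_1–P_2 with squared distance 74. The circle on this segment as diameter has centre (-0.5, 0.5) and r² = 74/4 = 18.5.
Check P_3: distance² to centre = 12.5 ≤ 18.5, so it lies inside.
All remaining points lie in this disk, and no smaller disk contains both endpoints, so this is the minimum enclosing circle.
Diameter = 2r = 2√(18.5) ≈ 8.60.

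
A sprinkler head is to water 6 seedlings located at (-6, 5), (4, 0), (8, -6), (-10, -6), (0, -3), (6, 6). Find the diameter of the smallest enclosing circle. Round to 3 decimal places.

20.276

By Welzl's lemma the MEC is supported by two points (diametrically opposite) or three points (on a circumcircle).
The minimum enclosing circle is determined by three boundary points: (8, -6), (-10, -6), (6, 6).
Their circumcentre is (-1, -4/3) with r² = 925/9.
The farthest remaining point (-6, 5) is at distance² 586/9 ≤ 925/9.
Diameter = 2r = 2√(925/9) ≈ 20.276.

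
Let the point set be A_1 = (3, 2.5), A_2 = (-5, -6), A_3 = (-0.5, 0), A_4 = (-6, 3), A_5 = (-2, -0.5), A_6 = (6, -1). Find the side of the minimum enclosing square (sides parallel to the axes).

12

The bounding box has width 12 and height 9.
An axis-aligned square enclosing the set must have side ≥ max(width, height).
So the minimum side is max(12, 9) = 12.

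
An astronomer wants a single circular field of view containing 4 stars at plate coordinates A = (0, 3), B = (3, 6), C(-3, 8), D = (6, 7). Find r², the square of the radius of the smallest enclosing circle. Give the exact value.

9061/441

By Welzl's lemma the MEC is supported by two points (diametrically opposite) or three points (on a circumcircle).
The minimum enclosing circle is determined by three boundary points: A, C, D.
Their circumcentre is (31/21, 51/7) with r² = 9061/441.
The farthest remaining point B is at distance² 1753/441 ≤ 9061/441.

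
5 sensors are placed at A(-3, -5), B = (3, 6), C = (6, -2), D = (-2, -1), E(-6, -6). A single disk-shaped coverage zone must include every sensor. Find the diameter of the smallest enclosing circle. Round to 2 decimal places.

The minimum enclosing circle is determined by three boundary points: B, C, E.
Their circumcentre is (-23/18, -1/6) with r² = 9125/162.
The farthest remaining point A is at distance² 4265/162 ≤ 9125/162.
Diameter = 2r = 2√(9125/162) ≈ 15.01.

15.01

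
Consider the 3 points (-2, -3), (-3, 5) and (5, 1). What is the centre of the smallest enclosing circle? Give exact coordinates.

Call the three points A, B, C in the order given.
Side lengths²: AB² = 65, AC² = 65, BC² = 80.
Since BC² = 80 < 65 + 65 = 130, the triangle is acute, so the smallest enclosing circle is the circumcircle.
Circumcentre = (1/6, 4/3), r² = 845/36.
Centre = (1/6, 4/3).

(1/6, 4/3)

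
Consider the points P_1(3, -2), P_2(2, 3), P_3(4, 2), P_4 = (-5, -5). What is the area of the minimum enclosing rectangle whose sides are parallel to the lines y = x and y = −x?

48

In coordinates u = x + y, v = x − y the rectangle is axis-aligned; the map (x,y)→(u,v) scales areas by 2.
u-values: 1, 5, 6, -10; range = 6 − (-10) = 16.
v-values: 5, -1, 2, 0; range = 5 − (-1) = 6.
Area = (16 × 6) / 2 = 48.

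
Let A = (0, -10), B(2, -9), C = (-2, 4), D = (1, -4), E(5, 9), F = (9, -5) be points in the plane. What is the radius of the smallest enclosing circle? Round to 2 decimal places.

9.82

The farthest pair is A–E with squared distance 386. The circle on this segment as diameter has centre (2.5, -0.5) and r² = 386/4 = 96.5.
Check B: distance² to centre = 72.5 ≤ 96.5, so it lies inside.
All remaining points lie in this disk, and no smaller disk contains both endpoints, so this is the minimum enclosing circle.
r = √(96.5) ≈ 9.82.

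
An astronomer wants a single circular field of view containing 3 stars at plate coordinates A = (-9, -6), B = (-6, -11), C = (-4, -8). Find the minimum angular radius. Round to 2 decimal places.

Side lengths²: AB² = 34, AC² = 29, BC² = 13.
Since AB² = 34 < 29 + 13 = 42, the triangle is acute, so the smallest enclosing circle is the circumcircle.
Circumcentre = (-265/38, -311/38), r² = 6409/722.
r = √(6409/722) ≈ 2.98.

2.98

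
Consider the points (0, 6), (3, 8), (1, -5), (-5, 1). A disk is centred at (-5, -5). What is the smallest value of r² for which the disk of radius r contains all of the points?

233

The required radius is the distance from (-5, -5) to the farthest point.
Squared distances: 146, 233, 36, 36.
Maximum is 233, attained at (3, 8).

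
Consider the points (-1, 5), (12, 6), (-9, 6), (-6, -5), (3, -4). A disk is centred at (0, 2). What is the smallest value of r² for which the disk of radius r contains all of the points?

160

The required radius is the distance from (0, 2) to the farthest point.
Squared distances: 10, 160, 97, 85, 45.
Maximum is 160, attained at (12, 6).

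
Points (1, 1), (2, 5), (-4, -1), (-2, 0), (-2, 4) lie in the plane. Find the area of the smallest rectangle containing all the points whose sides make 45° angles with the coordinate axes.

36

In coordinates u = x + y, v = x − y the rectangle is axis-aligned; the map (x,y)→(u,v) scales areas by 2.
u-values: 2, 7, -5, -2, 2; range = 7 − (-5) = 12.
v-values: 0, -3, -3, -2, -6; range = 0 − (-6) = 6.
Area = (12 × 6) / 2 = 36.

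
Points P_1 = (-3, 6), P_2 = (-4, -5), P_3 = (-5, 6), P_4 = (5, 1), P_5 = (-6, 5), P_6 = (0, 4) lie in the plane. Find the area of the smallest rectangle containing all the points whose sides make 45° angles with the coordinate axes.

112.5

In coordinates u = x + y, v = x − y the rectangle is axis-aligned; the map (x,y)→(u,v) scales areas by 2.
u-values: 3, -9, 1, 6, -1, 4; range = 6 − (-9) = 15.
v-values: -9, 1, -11, 4, -11, -4; range = 4 − (-11) = 15.
Area = (15 × 15) / 2 = 112.5.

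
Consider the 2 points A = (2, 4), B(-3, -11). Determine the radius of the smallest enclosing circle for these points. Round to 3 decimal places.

7.906

The smallest circle enclosing two points has them as diameter endpoints.
Centre = midpoint = (-0.5, -3.5); r² = |AB|²/4 = 250/4 = 62.5.
r = √(62.5) ≈ 7.906.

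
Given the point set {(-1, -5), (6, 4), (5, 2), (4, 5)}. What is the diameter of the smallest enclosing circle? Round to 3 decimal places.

11.402

A smallest enclosing disk is always determined by at most three of the input points on its boundary.
The farthest pair is (-1, -5)–(6, 4) with squared distance 130. The circle on this segment as diameter has centre (2.5, -0.5) and r² = 130/4 = 32.5.
Check (5, 2): distance² to centre = 12.5 ≤ 32.5, so it lies inside.
All remaining points lie in this disk, and no smaller disk contains both endpoints, so this is the minimum enclosing circle.
Diameter = 2r = 2√(32.5) ≈ 11.402.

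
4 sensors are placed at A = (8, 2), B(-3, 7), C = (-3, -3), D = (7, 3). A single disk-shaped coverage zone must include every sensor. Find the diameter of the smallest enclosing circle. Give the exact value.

By Welzl's lemma the MEC is supported by two points (diametrically opposite) or three points (on a circumcircle).
The minimum enclosing circle is determined by three boundary points: A, B, C.
Their circumcentre is (15/11, 2) with r² = 5329/121.
The farthest remaining point D is at distance² 3965/121 ≤ 5329/121.
Diameter = 2r = 2√(5329/121) = 146/11.

146/11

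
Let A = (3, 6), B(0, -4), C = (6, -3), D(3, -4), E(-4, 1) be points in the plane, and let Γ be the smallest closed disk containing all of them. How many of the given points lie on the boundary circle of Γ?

3

A smallest enclosing disk is always determined by at most three of the input points on its boundary.
The minimum enclosing circle is determined by three boundary points: A, C, E.
Their circumcentre is (21/13, 7/13) with r² = 5365/169.
The farthest remaining point B is at distance² 3922/169 ≤ 5365/169.
The points at distance exactly r from the centre are A, C, E — 3 points.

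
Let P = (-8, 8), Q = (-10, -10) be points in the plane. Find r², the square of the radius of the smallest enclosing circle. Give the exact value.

82

The smallest circle enclosing two points has them as diameter endpoints.
Centre = midpoint = (-9, -1); r² = |PQ|²/4 = 328/4 = 82.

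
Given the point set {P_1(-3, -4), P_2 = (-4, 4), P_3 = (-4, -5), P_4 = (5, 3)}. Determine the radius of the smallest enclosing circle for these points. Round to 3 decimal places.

6.058

By Welzl's lemma the MEC is supported by two points (diametrically opposite) or three points (on a circumcircle).
The minimum enclosing circle is determined by three boundary points: P_2, P_3, P_4.
Their circumcentre is (1/18, -0.5) with r² = 5945/162.
The farthest remaining point P_1 is at distance² 3497/162 ≤ 5945/162.
r = √(5945/162) ≈ 6.058.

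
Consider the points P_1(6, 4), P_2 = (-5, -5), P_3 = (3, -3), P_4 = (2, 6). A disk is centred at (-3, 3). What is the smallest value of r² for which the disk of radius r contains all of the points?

The required radius is the distance from (-3, 3) to the farthest point.
Squared distances: 82, 68, 72, 34.
Maximum is 82, attained at P_1.

82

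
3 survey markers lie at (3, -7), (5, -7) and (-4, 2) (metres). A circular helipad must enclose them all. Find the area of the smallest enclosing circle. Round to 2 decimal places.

127.23

Call the three points A, B, C in the order given.
Side lengths²: AB² = 4, AC² = 130, BC² = 162.
Since BC² = 162 ≥ 130 + 4 = 134, the angle opposite BC is not acute, so the smallest enclosing circle has BC as diameter.
Centre = midpoint of BC = (0.5, -2.5), r² = 162/4 = 40.5.
Area = π·r² = π·40.5 ≈ 127.23.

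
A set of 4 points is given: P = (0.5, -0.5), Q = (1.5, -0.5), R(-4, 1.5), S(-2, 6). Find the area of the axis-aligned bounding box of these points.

x ranges over [-4, 1.5], width 5.5.
y ranges over [-0.5, 6], height 6.5.
Area = 5.5 × 6.5 = 35.75.

35.75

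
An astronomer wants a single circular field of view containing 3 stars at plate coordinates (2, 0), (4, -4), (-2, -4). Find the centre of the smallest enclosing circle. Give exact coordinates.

(1, -3)

Call the three points A, B, C in the order given.
Side lengths²: AB² = 20, AC² = 32, BC² = 36.
Since BC² = 36 < 32 + 20 = 52, the triangle is acute, so the smallest enclosing circle is the circumcircle.
Circumcentre = (1, -3), r² = 10.
Centre = (1, -3).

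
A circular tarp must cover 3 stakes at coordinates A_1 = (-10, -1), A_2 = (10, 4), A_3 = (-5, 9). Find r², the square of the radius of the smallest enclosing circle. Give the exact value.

Side lengths²: A_1A_2² = 425, A_1A_3² = 125, A_2A_3² = 250.
Since A_1A_2² = 425 ≥ 250 + 125 = 375, the angle opposite A_1A_2 is not acute, so the smallest enclosing circle has A_1A_2 as diameter.
Centre = midpoint of A_1A_2 = (0, 1.5), r² = 425/4 = 106.25.

106.25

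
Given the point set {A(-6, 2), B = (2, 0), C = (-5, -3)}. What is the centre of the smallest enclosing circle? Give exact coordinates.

Side lengths²: AB² = 68, AC² = 26, BC² = 58.
Since AB² = 68 < 58 + 26 = 84, the triangle is acute, so the smallest enclosing circle is the circumcircle.
Circumcentre = (-42/19, 3/19), r² = 6409/361.
Centre = (-42/19, 3/19).

(-42/19, 3/19)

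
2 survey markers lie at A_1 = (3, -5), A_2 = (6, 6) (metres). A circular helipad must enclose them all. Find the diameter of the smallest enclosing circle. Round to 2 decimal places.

11.40

The smallest circle enclosing two points has them as diameter endpoints.
Centre = midpoint = (4.5, 0.5); r² = |A_1A_2|²/4 = 130/4 = 32.5.
Diameter = 2r = 2√(32.5) ≈ 11.40.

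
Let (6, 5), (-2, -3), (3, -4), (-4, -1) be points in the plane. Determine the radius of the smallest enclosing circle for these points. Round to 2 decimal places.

5.85

The minimum enclosing circle of a finite set is fixed by two of the points (as a diameter) or three (as a circumcircle).
The minimum enclosing circle is determined by three boundary points: (6, 5), (3, -4), (-4, -1).
Their circumcentre is (1.25, 19/12) with r² = 2465/72.
The farthest remaining point (-2, -3) is at distance² 2273/72 ≤ 2465/72.
r = √(2465/72) ≈ 5.85.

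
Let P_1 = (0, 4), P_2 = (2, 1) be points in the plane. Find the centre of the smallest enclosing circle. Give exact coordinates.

The smallest circle enclosing two points has them as diameter endpoints.
Centre = midpoint = (1, 2.5); r² = |P_1P_2|²/4 = 13/4 = 3.25.
Centre = (1, 2.5).

(1, 2.5)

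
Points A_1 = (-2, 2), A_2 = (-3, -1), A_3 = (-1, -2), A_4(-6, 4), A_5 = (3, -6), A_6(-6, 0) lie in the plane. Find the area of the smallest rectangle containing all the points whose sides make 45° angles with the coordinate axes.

In coordinates u = x + y, v = x − y the rectangle is axis-aligned; the map (x,y)→(u,v) scales areas by 2.
u-values: 0, -4, -3, -2, -3, -6; range = 0 − (-6) = 6.
v-values: -4, -2, 1, -10, 9, -6; range = 9 − (-10) = 19.
Area = (6 × 19) / 2 = 57.

57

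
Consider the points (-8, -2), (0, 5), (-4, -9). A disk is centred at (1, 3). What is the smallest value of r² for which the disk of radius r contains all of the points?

169

The required radius is the distance from (1, 3) to the farthest point.
Squared distances: 106, 5, 169.
Maximum is 169, attained at (-4, -9).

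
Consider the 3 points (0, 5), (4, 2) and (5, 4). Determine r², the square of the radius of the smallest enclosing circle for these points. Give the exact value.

Call the three points A, B, C in the order given.
Side lengths²: AB² = 25, AC² = 26, BC² = 5.
Since AC² = 26 < 25 + 5 = 30, the triangle is acute, so the smallest enclosing circle is the circumcircle.
Circumcentre = (53/22, 89/22), r² = 1625/242.

1625/242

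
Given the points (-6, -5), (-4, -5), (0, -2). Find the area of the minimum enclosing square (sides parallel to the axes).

The bounding box has width 6 and height 3.
An axis-aligned square enclosing the set must have side ≥ max(width, height).
So the minimum side is max(6, 3) = 6.
Area = 6² = 36.

36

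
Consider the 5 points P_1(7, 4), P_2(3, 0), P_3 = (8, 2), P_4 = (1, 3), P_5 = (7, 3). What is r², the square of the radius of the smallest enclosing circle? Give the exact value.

12.5

The minimum enclosing circle of a finite set is fixed by two of the points (as a diameter) or three (as a circumcircle).
The farthest pair is P_3–P_4 with squared distance 50. The circle on this segment as diameter has centre (4.5, 2.5) and r² = 50/4 = 12.5.
Check P_1: distance² to centre = 8.5 ≤ 12.5, so it lies inside.
All remaining points lie in this disk, and no smaller disk contains both endpoints, so this is the minimum enclosing circle.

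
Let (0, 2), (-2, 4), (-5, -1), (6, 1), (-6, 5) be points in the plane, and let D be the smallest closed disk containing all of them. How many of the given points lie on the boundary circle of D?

3

A smallest enclosing disk is always determined by at most three of the input points on its boundary.
The minimum enclosing circle is determined by three boundary points: (-5, -1), (6, 1), (-6, 5).
Their circumcentre is (-1/34, 99/34) with r² = 23125/578.
The farthest remaining point (-2, 4) is at distance² 2929/578 ≤ 23125/578.
The points at distance exactly r from the centre are (-5, -1), (6, 1), (-6, 5) — 3 points.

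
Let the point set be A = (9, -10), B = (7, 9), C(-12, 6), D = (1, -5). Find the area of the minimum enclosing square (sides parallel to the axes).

441

The bounding box has width 21 and height 19.
An axis-aligned square enclosing the set must have side ≥ max(width, height).
So the minimum side is max(21, 19) = 21.
Area = 21² = 441.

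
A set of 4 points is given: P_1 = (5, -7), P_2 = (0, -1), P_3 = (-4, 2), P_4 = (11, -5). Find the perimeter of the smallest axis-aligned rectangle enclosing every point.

Width = max x − min x = 11 − (-4) = 15.
Height = max y − min y = 2 − (-7) = 9.
Perimeter = 2(15 + 9) = 48.

48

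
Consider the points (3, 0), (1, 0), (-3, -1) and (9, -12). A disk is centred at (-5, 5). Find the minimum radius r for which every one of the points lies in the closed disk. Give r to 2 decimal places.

The required radius is the distance from (-5, 5) to the farthest point.
Squared distances: 89, 61, 40, 485.
Maximum is 485, attained at (9, -12).
r = √485 ≈ 22.02.

22.02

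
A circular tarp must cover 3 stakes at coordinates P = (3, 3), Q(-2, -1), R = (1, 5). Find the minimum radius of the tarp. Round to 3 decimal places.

3.375

Side lengths²: PQ² = 41, PR² = 8, QR² = 45.
Since QR² = 45 < 41 + 8 = 49, the triangle is acute, so the smallest enclosing circle is the circumcircle.
Circumcentre = (-1/6, 11/6), r² = 205/18.
r = √(205/18) ≈ 3.375.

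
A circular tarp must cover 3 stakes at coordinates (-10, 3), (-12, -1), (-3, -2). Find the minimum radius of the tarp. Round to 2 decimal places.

4.58

Call the three points A, B, C in the order given.
Side lengths²: AB² = 20, AC² = 74, BC² = 82.
Since BC² = 82 < 74 + 20 = 94, the triangle is acute, so the smallest enclosing circle is the circumcircle.
Circumcentre = (-141/19, -15/19), r² = 7585/361.
r = √(7585/361) ≈ 4.58.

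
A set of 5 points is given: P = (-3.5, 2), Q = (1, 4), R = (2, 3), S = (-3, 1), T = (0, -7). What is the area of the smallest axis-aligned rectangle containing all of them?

60.5

x ranges over [-3.5, 2], width 5.5.
y ranges over [-7, 4], height 11.
Area = 5.5 × 11 = 60.5.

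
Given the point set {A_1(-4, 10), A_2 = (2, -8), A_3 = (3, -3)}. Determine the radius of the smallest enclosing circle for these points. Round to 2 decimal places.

9.49

Side lengths²: A_1A_2² = 360, A_1A_3² = 218, A_2A_3² = 26.
Since A_1A_2² = 360 ≥ 218 + 26 = 244, the angle opposite A_1A_2 is not acute, so the smallest enclosing circle has A_1A_2 as diameter.
Centre = midpoint of A_1A_2 = (-1, 1), r² = 360/4 = 90.
r = √90 ≈ 9.49.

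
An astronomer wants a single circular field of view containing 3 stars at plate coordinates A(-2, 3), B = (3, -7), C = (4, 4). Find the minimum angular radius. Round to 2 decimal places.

5.78

Side lengths²: AB² = 125, AC² = 37, BC² = 122.
Since AB² = 125 < 122 + 37 = 159, the triangle is acute, so the smallest enclosing circle is the circumcircle.
Circumcentre = (47/26, -35/26), r² = 11285/338.
r = √(11285/338) ≈ 5.78.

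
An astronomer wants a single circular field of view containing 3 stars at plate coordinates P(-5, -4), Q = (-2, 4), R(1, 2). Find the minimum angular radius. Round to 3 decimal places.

4.357

Side lengths²: PQ² = 73, PR² = 72, QR² = 13.
Since PQ² = 73 < 72 + 13 = 85, the triangle is acute, so the smallest enclosing circle is the circumcircle.
Circumcentre = (-2.7, -0.3), r² = 18.98.
r = √(18.98) ≈ 4.357.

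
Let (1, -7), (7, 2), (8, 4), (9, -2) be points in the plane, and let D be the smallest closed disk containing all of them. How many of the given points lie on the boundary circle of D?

A smallest enclosing disk is always determined by at most three of the input points on its boundary.
The farthest pair is (1, -7)–(8, 4) with squared distance 170. The circle on this segment as diameter has centre (4.5, -1.5) and r² = 170/4 = 42.5.
Check (7, 2): distance² to centre = 18.5 ≤ 42.5, so it lies inside.
All remaining points lie in this disk, and no smaller disk contains both endpoints, so this is the minimum enclosing circle.
The points at distance exactly r from the centre are (1, -7), (8, 4) — 2 points.

2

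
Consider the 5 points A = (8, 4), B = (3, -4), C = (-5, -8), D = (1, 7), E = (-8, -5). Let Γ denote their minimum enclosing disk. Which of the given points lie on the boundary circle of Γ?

A smallest enclosing disk is always determined by at most three of the input points on its boundary.
The farthest pair is A–E with squared distance 337. The circle on this segment as diameter has centre (0, -0.5) and r² = 337/4 = 84.25.
Check B: distance² to centre = 21.25 ≤ 84.25, so it lies inside.
All remaining points lie in this disk, and no smaller disk contains both endpoints, so this is the minimum enclosing circle.
The points at distance exactly r from the centre are A, E — 2 points.

A, E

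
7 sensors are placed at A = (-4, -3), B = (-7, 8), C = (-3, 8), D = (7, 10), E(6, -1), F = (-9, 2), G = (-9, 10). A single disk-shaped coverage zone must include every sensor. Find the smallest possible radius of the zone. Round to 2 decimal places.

By Welzl's lemma the MEC is supported by two points (diametrically opposite) or three points (on a circumcircle).
The minimum enclosing circle is determined by three boundary points: D, E, G.
Their circumcentre is (-1, 57/11) with r² = 10553/121.
The farthest remaining point A is at distance² 9189/121 ≤ 10553/121.
r = √(10553/121) ≈ 9.34.

9.34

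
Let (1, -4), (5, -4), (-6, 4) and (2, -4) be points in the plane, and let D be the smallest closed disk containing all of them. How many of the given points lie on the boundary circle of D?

The farthest pair is (5, -4)–(-6, 4) with squared distance 185. The circle on this segment as diameter has centre (-0.5, 0) and r² = 185/4 = 46.25.
Check (1, -4): distance² to centre = 18.25 ≤ 46.25, so it lies inside.
All remaining points lie in this disk, and no smaller disk contains both endpoints, so this is the minimum enclosing circle.
The points at distance exactly r from the centre are (5, -4), (-6, 4) — 2 points.

2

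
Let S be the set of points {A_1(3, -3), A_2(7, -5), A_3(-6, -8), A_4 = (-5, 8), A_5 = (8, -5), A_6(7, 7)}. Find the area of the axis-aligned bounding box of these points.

x ranges over [-6, 8], width 14.
y ranges over [-8, 8], height 16.
Area = 14 × 16 = 224.

224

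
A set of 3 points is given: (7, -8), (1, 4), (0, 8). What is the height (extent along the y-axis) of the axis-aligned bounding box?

max y = 8, min y = -8, so height = 16.

16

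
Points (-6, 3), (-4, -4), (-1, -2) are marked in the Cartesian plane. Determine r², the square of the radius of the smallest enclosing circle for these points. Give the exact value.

13.78

Call the three points A, B, C in the order given.
Side lengths²: AB² = 53, AC² = 50, BC² = 13.
Since AB² = 53 < 50 + 13 = 63, the triangle is acute, so the smallest enclosing circle is the circumcircle.
Circumcentre = (-4.3, -0.3), r² = 13.78.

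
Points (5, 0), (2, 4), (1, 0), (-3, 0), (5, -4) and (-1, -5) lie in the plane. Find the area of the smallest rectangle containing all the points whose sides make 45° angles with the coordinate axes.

72

In coordinates u = x + y, v = x − y the rectangle is axis-aligned; the map (x,y)→(u,v) scales areas by 2.
u-values: 5, 6, 1, -3, 1, -6; range = 6 − (-6) = 12.
v-values: 5, -2, 1, -3, 9, 4; range = 9 − (-3) = 12.
Area = (12 × 12) / 2 = 72.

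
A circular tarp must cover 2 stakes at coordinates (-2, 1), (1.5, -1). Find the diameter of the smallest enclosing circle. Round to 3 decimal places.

The smallest circle enclosing two points has them as diameter endpoints.
Centre = midpoint = (-0.25, 0); r² = |(-2, 1)−(1.5, -1)|²/4 = 16.25/4 = 4.0625.
Diameter = 2r = 2√(4.0625) ≈ 4.031.

4.031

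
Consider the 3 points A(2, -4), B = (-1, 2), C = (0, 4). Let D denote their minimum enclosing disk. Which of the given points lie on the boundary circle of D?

Side lengths²: AB² = 45, AC² = 68, BC² = 5.
Since AC² = 68 ≥ 45 + 5 = 50, the angle opposite AC is not acute, so the smallest enclosing circle has AC as diameter.
Centre = midpoint of AC = (1, 0), r² = 68/4 = 17.
The points at distance exactly r from the centre are A, C — 2 points.

A, C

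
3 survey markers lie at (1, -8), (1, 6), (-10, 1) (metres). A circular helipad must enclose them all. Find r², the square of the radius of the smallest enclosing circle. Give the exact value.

Call the three points A, B, C in the order given.
Side lengths²: AB² = 196, AC² = 202, BC² = 146.
Since AC² = 202 < 196 + 146 = 342, the triangle is acute, so the smallest enclosing circle is the circumcircle.
Circumcentre = (-27/11, -1), r² = 7373/121.

7373/121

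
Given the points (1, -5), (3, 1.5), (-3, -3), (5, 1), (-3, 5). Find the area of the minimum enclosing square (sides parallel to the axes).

100

The bounding box has width 8 and height 10.
An axis-aligned square enclosing the set must have side ≥ max(width, height).
So the minimum side is max(8, 10) = 10.
Area = 10² = 100.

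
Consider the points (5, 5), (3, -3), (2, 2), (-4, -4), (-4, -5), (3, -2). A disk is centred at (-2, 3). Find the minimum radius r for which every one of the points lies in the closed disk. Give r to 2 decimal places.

8.25

The required radius is the distance from (-2, 3) to the farthest point.
Squared distances: 53, 61, 17, 53, 68, 50.
Maximum is 68, attained at (-4, -5).
r = √68 ≈ 8.25.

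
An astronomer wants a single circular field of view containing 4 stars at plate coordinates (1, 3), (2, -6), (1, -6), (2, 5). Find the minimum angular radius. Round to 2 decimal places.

5.52

By Welzl's lemma the MEC is supported by two points (diametrically opposite) or three points (on a circumcircle).
The farthest pair is (1, -6)–(2, 5) with squared distance 122. The circle on this segment as diameter has centre (1.5, -0.5) and r² = 122/4 = 30.5.
Check (1, 3): distance² to centre = 12.5 ≤ 30.5, so it lies inside.
All remaining points lie in this disk, and no smaller disk contains both endpoints, so this is the minimum enclosing circle.
r = √(30.5) ≈ 5.52.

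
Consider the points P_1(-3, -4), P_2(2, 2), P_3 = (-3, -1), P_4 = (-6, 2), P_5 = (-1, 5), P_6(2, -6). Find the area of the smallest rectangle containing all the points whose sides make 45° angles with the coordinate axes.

In coordinates u = x + y, v = x − y the rectangle is axis-aligned; the map (x,y)→(u,v) scales areas by 2.
u-values: -7, 4, -4, -4, 4, -4; range = 4 − (-7) = 11.
v-values: 1, 0, -2, -8, -6, 8; range = 8 − (-8) = 16.
Area = (11 × 16) / 2 = 88.

88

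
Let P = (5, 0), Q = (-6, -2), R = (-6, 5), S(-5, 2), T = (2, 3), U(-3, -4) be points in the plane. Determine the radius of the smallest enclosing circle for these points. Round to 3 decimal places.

A smallest enclosing disk is always determined by at most three of the input points on its boundary.
The minimum enclosing circle is determined by three boundary points: P, Q, R.
Their circumcentre is (-21/22, 1.5) with r² = 9125/242.
The farthest remaining point U is at distance² 8333/242 ≤ 9125/242.
r = √(9125/242) ≈ 6.141.

6.141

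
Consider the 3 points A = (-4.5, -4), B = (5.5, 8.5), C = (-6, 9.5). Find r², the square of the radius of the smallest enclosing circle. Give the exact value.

66.625

Side lengths²: AB² = 256.25, AC² = 184.5, BC² = 133.25.
Since AB² = 256.25 < 184.5 + 133.25 = 317.75, the triangle is acute, so the smallest enclosing circle is the circumcircle.
Circumcentre = (-0.75, 3.25), r² = 66.625.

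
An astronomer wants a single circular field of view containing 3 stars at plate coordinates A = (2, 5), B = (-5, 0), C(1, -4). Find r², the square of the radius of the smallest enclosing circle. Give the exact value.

Side lengths²: AB² = 74, AC² = 82, BC² = 52.
Since AC² = 82 < 74 + 52 = 126, the triangle is acute, so the smallest enclosing circle is the circumcircle.
Circumcentre = (-6/29, 20/29), r² = 19721/841.

19721/841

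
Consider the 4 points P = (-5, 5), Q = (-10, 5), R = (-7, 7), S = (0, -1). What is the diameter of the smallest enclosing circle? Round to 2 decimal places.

The minimum enclosing circle of a finite set is fixed by two of the points (as a diameter) or three (as a circumcircle).
The farthest pair is Q–S with squared distance 136. The circle on this segment as diameter has centre (-5, 2) and r² = 136/4 = 34.
Check P: distance² to centre = 9 ≤ 34, so it lies inside.
All remaining points lie in this disk, and no smaller disk contains both endpoints, so this is the minimum enclosing circle.
Diameter = 2r = 2√34 ≈ 11.66.

11.66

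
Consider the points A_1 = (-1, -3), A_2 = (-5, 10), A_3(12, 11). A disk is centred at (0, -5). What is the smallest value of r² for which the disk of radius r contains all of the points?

The required radius is the distance from (0, -5) to the farthest point.
Squared distances: 5, 250, 400.
Maximum is 400, attained at A_3.

400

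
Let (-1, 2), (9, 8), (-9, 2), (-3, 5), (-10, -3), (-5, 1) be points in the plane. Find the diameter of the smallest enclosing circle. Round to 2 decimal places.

A smallest enclosing disk is always determined by at most three of the input points on its boundary.
The farthest pair is (9, 8)–(-10, -3) with squared distance 482. The circle on this segment as diameter has centre (-0.5, 2.5) and r² = 482/4 = 120.5.
Check (-1, 2): distance² to centre = 0.5 ≤ 120.5, so it lies inside.
All remaining points lie in this disk, and no smaller disk contains both endpoints, so this is the minimum enclosing circle.
Diameter = 2r = 2√(120.5) ≈ 21.95.

21.95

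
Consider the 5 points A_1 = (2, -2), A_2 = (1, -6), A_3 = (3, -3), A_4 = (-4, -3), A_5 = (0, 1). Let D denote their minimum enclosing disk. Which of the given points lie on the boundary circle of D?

A_2, A_4, A_5

The minimum enclosing circle is determined by three boundary points: A_2, A_4, A_5.
Their circumcentre is (-0.375, -2.625) with r² = 13.28125.
The farthest remaining point A_3 is at distance² 11.53125 ≤ 13.28125.
The points at distance exactly r from the centre are A_2, A_4, A_5 — 3 points.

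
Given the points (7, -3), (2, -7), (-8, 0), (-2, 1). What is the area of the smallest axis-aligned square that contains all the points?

225

The bounding box has width 15 and height 8.
An axis-aligned square enclosing the set must have side ≥ max(width, height).
So the minimum side is max(15, 8) = 15.
Area = 15² = 225.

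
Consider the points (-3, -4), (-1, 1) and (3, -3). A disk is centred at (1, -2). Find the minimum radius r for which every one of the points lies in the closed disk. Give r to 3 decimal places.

The required radius is the distance from (1, -2) to the farthest point.
Squared distances: 20, 13, 5.
Maximum is 20, attained at (-3, -4).
r = √20 ≈ 4.472.

4.472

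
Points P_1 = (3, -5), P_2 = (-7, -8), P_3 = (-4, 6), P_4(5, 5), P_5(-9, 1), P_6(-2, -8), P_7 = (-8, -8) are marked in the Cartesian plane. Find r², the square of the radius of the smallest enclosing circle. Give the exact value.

84.5

By Welzl's lemma the MEC is supported by two points (diametrically opposite) or three points (on a circumcircle).
The farthest pair is P_4–P_7 with squared distance 338. The circle on this segment as diameter has centre (-1.5, -1.5) and r² = 338/4 = 84.5.
Check P_1: distance² to centre = 32.5 ≤ 84.5, so it lies inside.
All remaining points lie in this disk, and no smaller disk contains both endpoints, so this is the minimum enclosing circle.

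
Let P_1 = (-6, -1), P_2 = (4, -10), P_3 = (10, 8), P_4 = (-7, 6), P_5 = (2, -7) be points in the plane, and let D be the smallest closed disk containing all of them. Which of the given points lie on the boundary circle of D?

P_2, P_3, P_4

The minimum enclosing circle is determined by three boundary points: P_2, P_3, P_4.
Their circumcentre is (221/98, 57/98) with r² = 552305/4802.
The farthest remaining point P_1 is at distance² 339253/4802 ≤ 552305/4802.
The points at distance exactly r from the centre are P_2, P_3, P_4 — 3 points.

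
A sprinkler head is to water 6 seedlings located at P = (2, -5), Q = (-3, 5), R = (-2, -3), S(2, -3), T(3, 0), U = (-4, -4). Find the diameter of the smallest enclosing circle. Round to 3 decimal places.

A smallest enclosing disk is always determined by at most three of the input points on its boundary.
The farthest pair is P–Q with squared distance 125. The circle on this segment as diameter has centre (-0.5, 0) and r² = 125/4 = 31.25.
Check R: distance² to centre = 11.25 ≤ 31.25, so it lies inside.
All remaining points lie in this disk, and no smaller disk contains both endpoints, so this is the minimum enclosing circle.
Diameter = 2r = 2√(31.25) ≈ 11.180.

11.180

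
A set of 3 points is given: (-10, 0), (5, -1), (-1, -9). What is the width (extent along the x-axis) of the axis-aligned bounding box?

15

max x = 5, min x = -10, so width = 15.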